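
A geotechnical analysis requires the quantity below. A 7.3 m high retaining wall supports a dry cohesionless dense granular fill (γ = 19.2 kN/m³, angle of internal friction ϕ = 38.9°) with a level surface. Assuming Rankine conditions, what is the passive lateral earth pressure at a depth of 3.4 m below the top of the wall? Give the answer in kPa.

K_p = (1 + sin φ)/(1 − sin φ) = 4.376.
σ_h = K_p γ z = 4.376 × 19.2 × 3.4 = 285.7 kPa.

286 kPa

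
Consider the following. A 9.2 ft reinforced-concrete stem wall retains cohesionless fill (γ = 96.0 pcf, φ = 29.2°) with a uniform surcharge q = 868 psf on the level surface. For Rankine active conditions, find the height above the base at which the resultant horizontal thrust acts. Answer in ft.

K_a = 0.3442.
Triangular part P₁ = ½K_aγH² = 1398 at H/3 = 3.067 ft; rectangular part P₂ = K_a q H = 2749 at H/2 = 4.600 ft.
ȳ = (P₁·3.067 + P₂·4.600)/(P₁+P₂) = 4.083 ft.

4.08 ft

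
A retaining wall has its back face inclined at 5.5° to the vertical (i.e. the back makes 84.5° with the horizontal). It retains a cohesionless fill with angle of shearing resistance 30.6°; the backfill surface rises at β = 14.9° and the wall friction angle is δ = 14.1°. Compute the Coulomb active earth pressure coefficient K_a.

0.416

K_a = sin²(α+φ) / [sin²α · sin(α−δ) · (1 + √{sin(φ+δ)sin(φ−β) / (sin(α−δ)sin(α+β))})²].
With α = 84.5°, φ = 30.6°, δ = 14.1°, β = 14.9°: K_a = 0.4164.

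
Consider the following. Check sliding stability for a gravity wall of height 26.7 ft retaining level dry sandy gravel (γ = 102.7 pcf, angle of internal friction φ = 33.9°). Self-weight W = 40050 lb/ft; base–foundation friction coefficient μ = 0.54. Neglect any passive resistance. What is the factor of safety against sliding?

2.08

K_a = tan²(45° − 33.9°/2) = 0.2839.
P_a = ½K_aγH² = 0.5×0.2839×102.7×26.7² = 10390 lb/ft, acting at H/3 = 8.900 ft above the base.
FS_sliding = μW / P_a = 0.54×40050 / 10390 = 2.081.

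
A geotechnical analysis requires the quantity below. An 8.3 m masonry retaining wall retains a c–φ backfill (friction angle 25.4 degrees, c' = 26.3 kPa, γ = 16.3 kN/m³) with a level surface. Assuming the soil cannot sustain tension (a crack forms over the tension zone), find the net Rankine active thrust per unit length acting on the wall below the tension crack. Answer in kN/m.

33.3 kN/m

K_a = 0.3996; √K_a = 0.6322.
Tension-crack depth z_c = 2c/(γ√K_a) = 2×26.3/(16.3×0.6322) = 5.105 m.
σ_a at base = K_a γ H − 2c√K_a = 0.3996×16.3×8.3 − 2×26.3×0.6322 = 20.82 kPa.
P_a = ½ × 20.82 × (H − z_c) = 0.5×20.82×3.195 = 33.26 kN/m.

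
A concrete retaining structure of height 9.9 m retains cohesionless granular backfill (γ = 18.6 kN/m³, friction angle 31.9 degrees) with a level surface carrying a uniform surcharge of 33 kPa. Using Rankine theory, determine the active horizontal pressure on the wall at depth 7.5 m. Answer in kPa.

53.2 kPa

K_a = (1 − sin φ)/(1 + sin φ) = 0.3085.
σ_v = γz + q = 18.6 × 7.5 + 33 = 172.5 kPa.
σ_h = K_a σ_v = 0.3085 × 172.5 = 53.22 kPa.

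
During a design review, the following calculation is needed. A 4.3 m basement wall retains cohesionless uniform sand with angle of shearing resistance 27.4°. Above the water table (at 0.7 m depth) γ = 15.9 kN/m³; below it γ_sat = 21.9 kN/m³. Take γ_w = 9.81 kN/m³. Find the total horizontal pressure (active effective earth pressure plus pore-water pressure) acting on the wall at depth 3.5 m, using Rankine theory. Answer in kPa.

44.1 kPa

K_a = (1 − sin φ)/(1 + sin φ) = 0.3697.
γ' = 21.9 − 9.81 = 12.09 kN/m³.
Effective vertical stress at 3.5 m: σ'_v = 15.9×0.7 + 12.09×2.80 = 44.98 kPa.
σ'_h = K_a σ'_v = 0.3697 × 44.98 = 16.63 kPa; u = γ_w × 2.80 = 27.47 kPa.
Total σ_h = 16.63 + 27.47 = 44.10 kPa.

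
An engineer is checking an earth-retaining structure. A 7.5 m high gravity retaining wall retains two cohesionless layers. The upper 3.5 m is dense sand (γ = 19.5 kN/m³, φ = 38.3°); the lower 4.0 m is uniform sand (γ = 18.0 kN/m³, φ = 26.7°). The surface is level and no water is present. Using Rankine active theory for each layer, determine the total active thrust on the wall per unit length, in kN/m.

186 kN/m

K_a1 = tan²(45°−38.3°/2) = 0.2347; K_a2 = tan²(45°−26.7°/2) = 0.3800.
Layer 1: σ at base = K_a1 γ₁ h₁ = 16.02 kPa; P₁ = ½×16.02×3.5 = 28.04.
Layer 2: σ_v at top = γ₁h₁ = 68.25; σ_h top = K_a2×68.25 = 25.93; σ_h base = K_a2×(68.25+18.0×4.0) = 53.29.
P₂ = ½(25.93+53.29)×4.0 = 158.4. Total P_a = 28.04+158.4 = 186.5 kN/m.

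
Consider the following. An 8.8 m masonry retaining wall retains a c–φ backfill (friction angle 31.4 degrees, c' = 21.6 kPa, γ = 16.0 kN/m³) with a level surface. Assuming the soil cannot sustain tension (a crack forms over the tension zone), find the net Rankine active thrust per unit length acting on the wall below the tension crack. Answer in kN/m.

40.1 kN/m

K_a = 0.3149; √K_a = 0.5612.
Tension-crack depth z_c = 2c/(γ√K_a) = 2×21.6/(16.0×0.5612) = 4.811 m.
σ_a at base = K_a γ H − 2c√K_a = 0.3149×16.0×8.8 − 2×21.6×0.5612 = 20.10 kPa.
P_a = ½ × 20.10 × (H − z_c) = 0.5×20.10×3.989 = 40.08 kN/m.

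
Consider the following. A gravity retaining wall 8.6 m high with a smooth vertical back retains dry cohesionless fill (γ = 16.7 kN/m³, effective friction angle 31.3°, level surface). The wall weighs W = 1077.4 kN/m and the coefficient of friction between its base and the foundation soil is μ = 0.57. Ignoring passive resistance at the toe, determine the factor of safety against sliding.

K_a = tan²(45° − 31.3°/2) = 0.3162.
P_a = ½K_aγH² = 0.5×0.3162×16.7×8.6² = 195.3 kN/m, acting at H/3 = 2.867 m above the base.
FS_sliding = μW / P_a = 0.57×1077.4 / 195.3 = 3.145.

3.14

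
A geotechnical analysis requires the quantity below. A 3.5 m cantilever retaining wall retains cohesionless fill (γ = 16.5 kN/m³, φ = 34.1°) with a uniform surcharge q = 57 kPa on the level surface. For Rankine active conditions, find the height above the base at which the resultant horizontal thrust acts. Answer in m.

K_a = 0.2815.
Triangular part P₁ = ½K_aγH² = 28.45 at H/3 = 1.167 m; rectangular part P₂ = K_a q H = 56.16 at H/2 = 1.750 m.
ȳ = (P₁·1.167 + P₂·1.750)/(P₁+P₂) = 1.554 m.

1.55 m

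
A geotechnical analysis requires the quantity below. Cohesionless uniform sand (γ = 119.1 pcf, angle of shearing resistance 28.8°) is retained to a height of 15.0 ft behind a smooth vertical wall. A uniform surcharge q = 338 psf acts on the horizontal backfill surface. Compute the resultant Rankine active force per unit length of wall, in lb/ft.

6460 lb/ft

K_a = tan²(45° − φ/2) = 0.3498.
Soil triangle: ½ K_a γ H² = 0.5×0.3498×119.1×15.0² = 4686 lb/ft.
Surcharge rectangle: K_a q H = 0.3498×338×15.0 = 1773 lb/ft.
Total = 4686 + 1773 = 6459 lb/ft.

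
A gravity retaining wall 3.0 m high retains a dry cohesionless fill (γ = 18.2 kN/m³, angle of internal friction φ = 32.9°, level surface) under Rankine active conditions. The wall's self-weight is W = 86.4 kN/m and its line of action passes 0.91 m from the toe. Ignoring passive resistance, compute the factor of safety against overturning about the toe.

3.24

K_a = tan²(45° − 32.9°/2) = 0.2960.
P_a = ½K_aγH² = 0.5×0.2960×18.2×3.0² = 24.24 kN/m, acting at H/3 = 1.000 m above the base.
Overturning moment M_o = P_a × H/3 = 24.24 × 1.000 = 24.24.
Resisting moment M_r = W × 0.91 = 86.4 × 0.91 = 78.62.
FS_overturning = M_r/M_o = 78.62/24.24 = 3.243.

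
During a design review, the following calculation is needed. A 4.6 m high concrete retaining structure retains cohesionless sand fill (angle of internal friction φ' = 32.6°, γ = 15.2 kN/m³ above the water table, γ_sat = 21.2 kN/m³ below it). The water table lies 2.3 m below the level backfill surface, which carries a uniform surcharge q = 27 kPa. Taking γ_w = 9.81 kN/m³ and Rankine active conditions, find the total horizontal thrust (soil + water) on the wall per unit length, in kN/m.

108 kN/m

K_a = tan²(45° − φ/2) = 0.2997.
γ' = 21.2 − 9.81 = 11.39 kN/m³. h₂ = H − d_w = 2.3 m.
σ'_h: at surface K_a·q = 8.093; at WT K_a(q+γd_w) = 18.57; at base K_a(q+γd_w+γ'h₂) = 26.42 kPa.
P₁ = ½(8.093+18.57)×2.3 = 30.66; P₂ = ½(18.57+26.42)×2.3 = 51.75; P_w = ½γ_w h₂² = 25.95.
Total = 30.66+51.75+25.95 = 108.4 kN/m.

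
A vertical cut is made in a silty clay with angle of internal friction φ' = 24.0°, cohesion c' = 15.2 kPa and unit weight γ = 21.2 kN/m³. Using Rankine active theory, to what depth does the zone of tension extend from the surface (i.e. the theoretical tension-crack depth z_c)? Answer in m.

K_a = tan²(45° − 24.0°/2) = 0.4217; √K_a = 0.6494.
The active pressure is zero where K_a γ z = 2c√K_a, so z_c = 2c/(γ√K_a) = 2×15.2/(21.2×0.6494) = 2.208 m.

2.21 m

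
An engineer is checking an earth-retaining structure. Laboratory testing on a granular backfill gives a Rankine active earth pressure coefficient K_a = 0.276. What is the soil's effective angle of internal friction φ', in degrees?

K_a = tan²(45° − φ/2) ⇒ 45° − φ/2 = arctan(√0.276) = 27.72°.
φ = 2(45° − 27.72°) = 34.57°.

34.6°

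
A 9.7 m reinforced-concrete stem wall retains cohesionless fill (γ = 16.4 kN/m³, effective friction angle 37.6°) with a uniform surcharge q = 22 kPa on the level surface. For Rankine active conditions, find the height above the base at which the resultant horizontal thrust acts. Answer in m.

3.58 m

K_a = 0.2421.
Triangular part P₁ = ½K_aγH² = 186.8 at H/3 = 3.233 m; rectangular part P₂ = K_a q H = 51.67 at H/2 = 4.850 m.
ȳ = (P₁·3.233 + P₂·4.850)/(P₁+P₂) = 3.584 m.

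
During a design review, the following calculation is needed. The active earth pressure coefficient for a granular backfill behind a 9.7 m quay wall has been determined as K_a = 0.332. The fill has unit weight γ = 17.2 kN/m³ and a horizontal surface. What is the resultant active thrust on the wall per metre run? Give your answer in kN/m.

269 kN/m

P = ½ K_a γ H² = 0.5 × 0.332 × 17.2 × 9.7² = 268.6 kN/m.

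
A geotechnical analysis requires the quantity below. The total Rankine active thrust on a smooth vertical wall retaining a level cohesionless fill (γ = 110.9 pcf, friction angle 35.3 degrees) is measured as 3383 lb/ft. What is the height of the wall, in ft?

15.1 ft

K_a = 0.2675. P_a = ½ K_a γ H² ⇒ H = √(2P_a/(K_a γ)).
H = √(2×3383/(0.2675×110.9)) = 15.10 ft.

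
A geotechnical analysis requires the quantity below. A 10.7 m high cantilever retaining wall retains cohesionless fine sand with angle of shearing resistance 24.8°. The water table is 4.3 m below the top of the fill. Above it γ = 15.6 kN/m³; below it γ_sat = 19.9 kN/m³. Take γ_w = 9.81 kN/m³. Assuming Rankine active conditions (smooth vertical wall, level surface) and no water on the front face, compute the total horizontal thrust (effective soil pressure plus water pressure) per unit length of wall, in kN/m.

520 kN/m

K_a = tan²(45° − φ/2) = 0.4090.
γ' = 19.9 − 9.81 = 10.09 kN/m³. Depth below WT = 6.4 m.
σ'_h at WT = K_a γ d_w = 27.44 kPa; at base = 27.44 + K_a γ' × 6.4 = 53.85 kPa.
P₁ (0–4.3 m) = ½×27.44×4.3 = 58.99. P₂ (4.3–10.7 m) = ½(27.44+53.85)×6.4 = 260.1.
P_w = ½ γ_w h₂² = 0.5×9.81×6.4² = 200.9. Total = 58.99+260.1+200.9 = 520.0 kN/m.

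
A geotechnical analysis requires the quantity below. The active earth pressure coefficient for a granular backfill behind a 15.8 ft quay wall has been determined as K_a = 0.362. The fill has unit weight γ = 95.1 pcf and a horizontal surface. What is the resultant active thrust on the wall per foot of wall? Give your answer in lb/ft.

4300 lb/ft

P = ½ K_a γ H² = 0.5 × 0.362 × 95.1 × 15.8² = 4297 lb/ft.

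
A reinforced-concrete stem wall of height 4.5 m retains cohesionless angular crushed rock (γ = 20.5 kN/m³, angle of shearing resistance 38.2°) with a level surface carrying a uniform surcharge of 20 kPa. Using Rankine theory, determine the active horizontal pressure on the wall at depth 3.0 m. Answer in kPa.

19.2 kPa

K_a = (1 − sin φ)/(1 + sin φ) = 0.2358.
σ_v = γz + q = 20.5 × 3.0 + 20 = 81.50 kPa.
σ_h = K_a σ_v = 0.2358 × 81.50 = 19.22 kPa.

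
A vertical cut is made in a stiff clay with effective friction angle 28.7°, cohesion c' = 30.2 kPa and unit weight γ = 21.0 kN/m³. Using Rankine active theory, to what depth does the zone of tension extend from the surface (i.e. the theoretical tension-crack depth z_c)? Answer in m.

4.85 m

K_a = tan²(45° − 28.7°/2) = 0.3511; √K_a = 0.5926.
The active pressure is zero where K_a γ z = 2c√K_a, so z_c = 2c/(γ√K_a) = 2×30.2/(21.0×0.5926) = 4.854 m.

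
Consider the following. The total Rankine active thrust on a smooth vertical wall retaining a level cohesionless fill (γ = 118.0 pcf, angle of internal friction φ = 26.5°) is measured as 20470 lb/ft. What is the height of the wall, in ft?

K_a = 0.3829. P_a = ½ K_a γ H² ⇒ H = √(2P_a/(K_a γ)).
H = √(2×20470/(0.3829×118.0)) = 30.10 ft.

30.1 ft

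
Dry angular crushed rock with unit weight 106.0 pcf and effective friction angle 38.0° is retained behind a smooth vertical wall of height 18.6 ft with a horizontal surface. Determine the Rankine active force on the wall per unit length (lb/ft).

K_a = tan²(45° − φ/2) = 0.2379.
P_a = ½ K_a γ H² = 0.5 × 0.2379 × 106.0 × 18.6² = 4362 lb/ft.

4360 lb/ft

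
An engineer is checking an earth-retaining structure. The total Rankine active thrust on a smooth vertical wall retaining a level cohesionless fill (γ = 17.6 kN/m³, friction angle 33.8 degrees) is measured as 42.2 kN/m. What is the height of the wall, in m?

K_a = 0.2851. P_a = ½ K_a γ H² ⇒ H = √(2P_a/(K_a γ)).
H = √(2×42.2/(0.2851×17.6)) = 4.101 m.

4.10 m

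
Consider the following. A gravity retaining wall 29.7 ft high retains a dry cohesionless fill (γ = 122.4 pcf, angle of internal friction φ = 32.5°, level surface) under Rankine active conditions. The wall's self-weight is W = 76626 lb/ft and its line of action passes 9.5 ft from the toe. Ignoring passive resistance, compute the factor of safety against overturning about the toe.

K_a = tan²(45° − 32.5°/2) = 0.3010.
P_a = ½K_aγH² = 0.5×0.3010×122.4×29.7² = 16250 lb/ft, acting at H/3 = 9.900 ft above the base.
Overturning moment M_o = P_a × H/3 = 16250 × 9.900 = 160900.
Resisting moment M_r = W × 9.5 = 76626 × 9.5 = 727900.
FS_overturning = M_r/M_o = 727900/160900 = 4.525.

4.53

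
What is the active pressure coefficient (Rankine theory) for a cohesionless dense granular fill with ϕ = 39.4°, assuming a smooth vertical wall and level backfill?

K_a = tan²(45° − φ/2) = tan²(25.30°) = 0.2234.

0.223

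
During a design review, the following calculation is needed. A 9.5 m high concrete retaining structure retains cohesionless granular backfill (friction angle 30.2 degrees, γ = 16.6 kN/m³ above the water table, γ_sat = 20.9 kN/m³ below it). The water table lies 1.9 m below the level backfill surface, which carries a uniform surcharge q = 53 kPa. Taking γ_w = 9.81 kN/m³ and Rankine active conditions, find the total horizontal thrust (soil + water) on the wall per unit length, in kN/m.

K_a = tan²(45° − φ/2) = 0.3307.
γ' = 20.9 − 9.81 = 11.09 kN/m³. h₂ = H − d_w = 7.6 m.
σ'_h: at surface K_a·q = 17.52; at WT K_a(q+γd_w) = 27.95; at base K_a(q+γd_w+γ'h₂) = 55.82 kPa.
P₁ = ½(17.52+27.95)×1.9 = 43.20; P₂ = ½(27.95+55.82)×7.6 = 318.3; P_w = ½γ_w h₂² = 283.3.
Total = 43.20+318.3+283.3 = 644.9 kN/m.

645 kN/m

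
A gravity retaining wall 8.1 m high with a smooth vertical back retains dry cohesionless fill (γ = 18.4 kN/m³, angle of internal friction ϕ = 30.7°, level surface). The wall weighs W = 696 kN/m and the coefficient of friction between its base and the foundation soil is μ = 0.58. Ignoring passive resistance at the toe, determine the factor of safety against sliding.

K_a = tan²(45° − 30.7°/2) = 0.3240.
P_a = ½K_aγH² = 0.5×0.3240×18.4×8.1² = 195.6 kN/m, acting at H/3 = 2.700 m above the base.
FS_sliding = μW / P_a = 0.58×696 / 195.6 = 2.064.

2.06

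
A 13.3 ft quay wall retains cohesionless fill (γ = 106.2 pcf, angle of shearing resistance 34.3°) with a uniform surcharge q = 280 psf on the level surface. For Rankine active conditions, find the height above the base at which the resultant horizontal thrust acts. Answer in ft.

K_a = 0.2792.
Triangular part P₁ = ½K_aγH² = 2622 at H/3 = 4.433 ft; rectangular part P₂ = K_a q H = 1040 at H/2 = 6.650 ft.
ȳ = (P₁·4.433 + P₂·6.650)/(P₁+P₂) = 5.063 ft.

5.06 ft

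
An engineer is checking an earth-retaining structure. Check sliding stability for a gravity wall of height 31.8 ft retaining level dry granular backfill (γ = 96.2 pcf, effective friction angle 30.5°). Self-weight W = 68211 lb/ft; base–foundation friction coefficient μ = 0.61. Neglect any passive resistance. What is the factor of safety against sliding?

K_a = tan²(45° − 30.5°/2) = 0.3267.
P_a = ½K_aγH² = 0.5×0.3267×96.2×31.8² = 15890 lb/ft, acting at H/3 = 10.60 ft above the base.
FS_sliding = μW / P_a = 0.61×68211 / 15890 = 2.619.

2.62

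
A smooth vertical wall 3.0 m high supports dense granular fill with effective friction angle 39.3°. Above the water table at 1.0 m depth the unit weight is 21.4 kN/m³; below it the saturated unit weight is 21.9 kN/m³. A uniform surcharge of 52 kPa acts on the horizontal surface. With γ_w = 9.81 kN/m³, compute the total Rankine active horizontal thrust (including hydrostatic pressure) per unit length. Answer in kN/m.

K_a = tan²(45° − φ/2) = 0.2245.
γ' = 21.9 − 9.81 = 12.09 kN/m³. h₂ = H − d_w = 2.0 m.
σ'_h: at surface K_a·q = 11.67; at WT K_a(q+γd_w) = 16.47; at base K_a(q+γd_w+γ'h₂) = 21.90 kPa.
P₁ = ½(11.67+16.47)×1.0 = 14.07; P₂ = ½(16.47+21.90)×2.0 = 38.38; P_w = ½γ_w h₂² = 19.62.
Total = 14.07+38.38+19.62 = 72.07 kN/m.

72.1 kN/m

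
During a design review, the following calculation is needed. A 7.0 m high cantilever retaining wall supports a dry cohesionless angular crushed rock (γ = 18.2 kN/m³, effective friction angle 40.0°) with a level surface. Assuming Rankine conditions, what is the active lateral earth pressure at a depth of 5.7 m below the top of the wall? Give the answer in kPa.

22.6 kPa

K_a = (1 − sin φ)/(1 + sin φ) = 0.2174.
σ_h = K_a γ z = 0.2174 × 18.2 × 5.7 = 22.56 kPa.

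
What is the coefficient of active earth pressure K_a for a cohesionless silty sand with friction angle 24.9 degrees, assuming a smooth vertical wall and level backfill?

0.407

K_a = (1 − sin φ)/(1 + sin φ) = (1 − sin 24.9°)/(1 + sin 24.9°) = 0.4074.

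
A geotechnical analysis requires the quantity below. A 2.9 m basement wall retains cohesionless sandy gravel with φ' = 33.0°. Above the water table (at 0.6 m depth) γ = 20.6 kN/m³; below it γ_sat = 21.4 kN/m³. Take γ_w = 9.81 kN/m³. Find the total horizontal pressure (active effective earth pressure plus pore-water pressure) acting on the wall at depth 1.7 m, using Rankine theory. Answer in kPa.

K_a = (1 − sin φ)/(1 + sin φ) = 0.2948.
γ' = 21.4 − 9.81 = 11.59 kN/m³.
Effective vertical stress at 1.7 m: σ'_v = 20.6×0.6 + 11.59×1.10 = 25.11 kPa.
σ'_h = K_a σ'_v = 0.2948 × 25.11 = 7.402 kPa; u = γ_w × 1.10 = 10.79 kPa.
Total σ_h = 7.402 + 10.79 = 18.19 kPa.

18.2 kPa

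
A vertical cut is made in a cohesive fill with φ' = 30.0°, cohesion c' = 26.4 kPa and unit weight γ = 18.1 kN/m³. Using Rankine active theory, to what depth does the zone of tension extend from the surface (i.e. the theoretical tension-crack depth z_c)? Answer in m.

K_a = tan²(45° − 30.0°/2) = 0.3333; √K_a = 0.5774.
The active pressure is zero where K_a γ z = 2c√K_a, so z_c = 2c/(γ√K_a) = 2×26.4/(18.1×0.5774) = 5.053 m.

5.05 m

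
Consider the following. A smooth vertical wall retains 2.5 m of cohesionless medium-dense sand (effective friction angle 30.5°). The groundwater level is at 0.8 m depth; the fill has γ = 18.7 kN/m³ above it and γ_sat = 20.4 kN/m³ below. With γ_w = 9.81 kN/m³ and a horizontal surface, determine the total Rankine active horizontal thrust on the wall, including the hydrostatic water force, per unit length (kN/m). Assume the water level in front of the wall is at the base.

K_a = tan²(45° − φ/2) = 0.3267.
γ' = 20.4 − 9.81 = 10.59 kN/m³. Depth below WT = 1.7 m.
σ'_h at WT = K_a γ d_w = 4.887 kPa; at base = 4.887 + K_a γ' × 1.7 = 10.77 kPa.
P₁ (0–0.8 m) = ½×4.887×0.8 = 1.955. P₂ (0.8–2.5 m) = ½(4.887+10.77)×1.7 = 13.31.
P_w = ½ γ_w h₂² = 0.5×9.81×1.7² = 14.18. Total = 1.955+13.31+14.18 = 29.44 kN/m.

29.4 kN/m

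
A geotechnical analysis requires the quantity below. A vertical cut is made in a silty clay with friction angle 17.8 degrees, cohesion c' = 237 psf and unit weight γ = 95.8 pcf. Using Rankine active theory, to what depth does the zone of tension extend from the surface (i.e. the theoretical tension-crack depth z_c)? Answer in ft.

6.79 ft

K_a = tan²(45° − 17.8°/2) = 0.5318; √K_a = 0.7292.
The active pressure is zero where K_a γ z = 2c√K_a, so z_c = 2c/(γ√K_a) = 2×237/(95.8×0.7292) = 6.785 ft.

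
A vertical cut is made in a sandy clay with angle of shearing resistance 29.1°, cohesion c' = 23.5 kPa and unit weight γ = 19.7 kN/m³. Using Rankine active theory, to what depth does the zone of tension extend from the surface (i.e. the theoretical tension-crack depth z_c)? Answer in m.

K_a = tan²(45° − 29.1°/2) = 0.3456; √K_a = 0.5879.
The active pressure is zero where K_a γ z = 2c√K_a, so z_c = 2c/(γ√K_a) = 2×23.5/(19.7×0.5879) = 4.058 m.

4.06 m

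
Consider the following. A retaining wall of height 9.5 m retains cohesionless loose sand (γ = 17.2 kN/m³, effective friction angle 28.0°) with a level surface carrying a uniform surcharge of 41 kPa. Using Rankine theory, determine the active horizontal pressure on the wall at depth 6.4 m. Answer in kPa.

K_a = (1 − sin φ)/(1 + sin φ) = 0.3610.
σ_v = γz + q = 17.2 × 6.4 + 41 = 151.1 kPa.
σ_h = K_a σ_v = 0.3610 × 151.1 = 54.54 kPa.

54.5 kPa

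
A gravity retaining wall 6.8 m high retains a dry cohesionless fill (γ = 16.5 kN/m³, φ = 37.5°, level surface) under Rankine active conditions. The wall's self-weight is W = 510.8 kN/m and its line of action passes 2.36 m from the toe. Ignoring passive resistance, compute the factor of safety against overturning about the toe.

K_a = tan²(45° − 37.5°/2) = 0.2432.
P_a = ½K_aγH² = 0.5×0.2432×16.5×6.8² = 92.77 kN/m, acting at H/3 = 2.267 m above the base.
Overturning moment M_o = P_a × H/3 = 92.77 × 2.267 = 210.3.
Resisting moment M_r = W × 2.36 = 510.8 × 2.36 = 1205.
FS_overturning = M_r/M_o = 1205/210.3 = 5.733.

5.73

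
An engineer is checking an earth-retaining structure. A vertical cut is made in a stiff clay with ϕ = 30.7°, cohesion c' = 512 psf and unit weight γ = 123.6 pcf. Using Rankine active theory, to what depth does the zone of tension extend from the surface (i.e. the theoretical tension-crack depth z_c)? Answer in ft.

14.6 ft

K_a = tan²(45° − 30.7°/2) = 0.3240; √K_a = 0.5692.
The active pressure is zero where K_a γ z = 2c√K_a, so z_c = 2c/(γ√K_a) = 2×512/(123.6×0.5692) = 14.55 ft.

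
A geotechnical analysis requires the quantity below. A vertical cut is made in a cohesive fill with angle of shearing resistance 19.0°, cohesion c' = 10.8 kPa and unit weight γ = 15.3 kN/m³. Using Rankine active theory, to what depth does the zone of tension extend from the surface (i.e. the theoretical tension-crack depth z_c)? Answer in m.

K_a = tan²(45° − 19.0°/2) = 0.5088; √K_a = 0.7133.
The active pressure is zero where K_a γ z = 2c√K_a, so z_c = 2c/(γ√K_a) = 2×10.8/(15.3×0.7133) = 1.979 m.

1.98 m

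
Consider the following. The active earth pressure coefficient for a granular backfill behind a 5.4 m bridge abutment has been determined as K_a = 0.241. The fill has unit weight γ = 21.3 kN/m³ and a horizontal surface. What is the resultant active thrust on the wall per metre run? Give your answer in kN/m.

74.8 kN/m

P = ½ K_a γ H² = 0.5 × 0.241 × 21.3 × 5.4² = 74.84 kN/m.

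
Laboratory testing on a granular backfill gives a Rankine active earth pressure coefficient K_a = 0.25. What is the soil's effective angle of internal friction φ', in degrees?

K_a = tan²(45° − φ/2) ⇒ 45° − φ/2 = arctan(√0.25) = 26.57°.
φ = 2(45° − 26.57°) = 36.87°.

36.9°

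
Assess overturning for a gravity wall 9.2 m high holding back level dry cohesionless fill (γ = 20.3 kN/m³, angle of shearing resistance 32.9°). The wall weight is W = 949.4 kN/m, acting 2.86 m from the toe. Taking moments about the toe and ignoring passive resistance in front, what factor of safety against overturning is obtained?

K_a = tan²(45° − 32.9°/2) = 0.2960.
P_a = ½K_aγH² = 0.5×0.2960×20.3×9.2² = 254.3 kN/m, acting at H/3 = 3.067 m above the base.
Overturning moment M_o = P_a × H/3 = 254.3 × 3.067 = 779.9.
Resisting moment M_r = W × 2.86 = 949.4 × 2.86 = 2715.
FS_overturning = M_r/M_o = 2715/779.9 = 3.482.

3.48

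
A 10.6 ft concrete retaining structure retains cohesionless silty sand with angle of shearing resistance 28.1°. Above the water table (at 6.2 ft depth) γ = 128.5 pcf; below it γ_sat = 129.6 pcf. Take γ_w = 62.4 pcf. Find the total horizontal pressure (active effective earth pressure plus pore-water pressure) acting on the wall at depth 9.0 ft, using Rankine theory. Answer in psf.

K_a = (1 − sin φ)/(1 + sin φ) = 0.3596.
γ' = 129.6 − 62.4 = 67.20 pcf.
Effective vertical stress at 9.0 ft: σ'_v = 128.5×6.2 + 67.20×2.80 = 984.9 psf.
σ'_h = K_a σ'_v = 0.3596 × 984.9 = 354.2 psf; u = γ_w × 2.80 = 174.7 psf.
Total σ_h = 354.2 + 174.7 = 528.9 psf.

529 psf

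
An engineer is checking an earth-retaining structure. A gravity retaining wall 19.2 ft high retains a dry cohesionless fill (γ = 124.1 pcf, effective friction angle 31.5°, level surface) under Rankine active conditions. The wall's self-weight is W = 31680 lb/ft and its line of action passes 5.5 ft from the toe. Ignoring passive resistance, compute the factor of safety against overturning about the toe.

3.79

K_a = tan²(45° − 31.5°/2) = 0.3136.
P_a = ½K_aγH² = 0.5×0.3136×124.1×19.2² = 7174 lb/ft, acting at H/3 = 6.400 ft above the base.
Overturning moment M_o = P_a × H/3 = 7174 × 6.400 = 45910.
Resisting moment M_r = W × 5.5 = 31680 × 5.5 = 174200.
FS_overturning = M_r/M_o = 174200/45910 = 3.795.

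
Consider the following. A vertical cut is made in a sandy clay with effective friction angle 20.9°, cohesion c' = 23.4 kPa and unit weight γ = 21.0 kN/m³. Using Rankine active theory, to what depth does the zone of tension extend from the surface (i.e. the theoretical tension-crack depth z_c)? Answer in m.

K_a = tan²(45° − 20.9°/2) = 0.4741; √K_a = 0.6886.
The active pressure is zero where K_a γ z = 2c√K_a, so z_c = 2c/(γ√K_a) = 2×23.4/(21.0×0.6886) = 3.237 m.

3.24 m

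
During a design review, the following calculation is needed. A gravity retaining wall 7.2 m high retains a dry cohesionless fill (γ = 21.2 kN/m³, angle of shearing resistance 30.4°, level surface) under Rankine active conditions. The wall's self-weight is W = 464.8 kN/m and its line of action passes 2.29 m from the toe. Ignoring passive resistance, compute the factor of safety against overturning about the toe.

2.46

K_a = tan²(45° − 30.4°/2) = 0.3280.
P_a = ½K_aγH² = 0.5×0.3280×21.2×7.2² = 180.2 kN/m, acting at H/3 = 2.400 m above the base.
Overturning moment M_o = P_a × H/3 = 180.2 × 2.400 = 432.6.
Resisting moment M_r = W × 2.29 = 464.8 × 2.29 = 1064.
FS_overturning = M_r/M_o = 1064/432.6 = 2.461.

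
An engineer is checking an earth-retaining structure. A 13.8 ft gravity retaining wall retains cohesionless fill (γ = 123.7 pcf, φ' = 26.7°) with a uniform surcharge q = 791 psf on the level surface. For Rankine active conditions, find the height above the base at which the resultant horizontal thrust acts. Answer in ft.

5.71 ft

K_a = 0.3800.
Triangular part P₁ = ½K_aγH² = 4475 at H/3 = 4.600 ft; rectangular part P₂ = K_a q H = 4148 at H/2 = 6.900 ft.
ȳ = (P₁·4.600 + P₂·6.900)/(P₁+P₂) = 5.706 ft.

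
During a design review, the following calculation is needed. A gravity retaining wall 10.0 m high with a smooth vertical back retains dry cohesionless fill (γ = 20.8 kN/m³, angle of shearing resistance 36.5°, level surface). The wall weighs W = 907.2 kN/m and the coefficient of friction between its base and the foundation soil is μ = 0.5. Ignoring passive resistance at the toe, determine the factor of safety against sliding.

1.72

K_a = tan²(45° − 36.5°/2) = 0.2541.
P_a = ½K_aγH² = 0.5×0.2541×20.8×10.0² = 264.2 kN/m, acting at H/3 = 3.333 m above the base.
FS_sliding = μW / P_a = 0.5×907.2 / 264.2 = 1.717.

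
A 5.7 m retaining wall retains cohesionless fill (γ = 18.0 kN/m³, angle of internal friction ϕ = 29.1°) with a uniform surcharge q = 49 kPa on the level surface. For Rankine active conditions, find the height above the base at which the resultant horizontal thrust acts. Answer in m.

K_a = 0.3456.
Triangular part P₁ = ½K_aγH² = 101.1 at H/3 = 1.900 m; rectangular part P₂ = K_a q H = 96.52 at H/2 = 2.850 m.
ȳ = (P₁·1.900 + P₂·2.850)/(P₁+P₂) = 2.364 m.

2.36 m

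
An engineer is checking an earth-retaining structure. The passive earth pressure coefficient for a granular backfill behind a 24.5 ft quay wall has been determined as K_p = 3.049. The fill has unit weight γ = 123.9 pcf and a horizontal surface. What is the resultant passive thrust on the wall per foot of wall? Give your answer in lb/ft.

P = ½ K_p γ H² = 0.5 × 3.049 × 123.9 × 24.5² = 113400 lb/ft.

113000 lb/ft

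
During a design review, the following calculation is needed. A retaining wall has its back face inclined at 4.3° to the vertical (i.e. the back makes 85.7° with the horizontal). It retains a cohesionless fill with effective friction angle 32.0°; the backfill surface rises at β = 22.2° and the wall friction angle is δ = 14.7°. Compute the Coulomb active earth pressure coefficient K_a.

0.444

K_a = sin²(α+φ) / [sin²α · sin(α−δ) · (1 + √{sin(φ+δ)sin(φ−β) / (sin(α−δ)sin(α+β))})²].
With α = 85.7°, φ = 32.0°, δ = 14.7°, β = 22.2°: K_a = 0.4436.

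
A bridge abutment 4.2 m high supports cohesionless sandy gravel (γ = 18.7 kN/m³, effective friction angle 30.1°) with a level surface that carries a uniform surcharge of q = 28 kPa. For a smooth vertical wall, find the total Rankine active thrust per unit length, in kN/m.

K_a = tan²(45° − φ/2) = 0.3320.
Soil triangle: ½ K_a γ H² = 0.5×0.3320×18.7×4.2² = 54.76 kN/m.
Surcharge rectangle: K_a q H = 0.3320×28×4.2 = 39.04 kN/m.
Total = 54.76 + 39.04 = 93.80 kN/m.

93.8 kN/m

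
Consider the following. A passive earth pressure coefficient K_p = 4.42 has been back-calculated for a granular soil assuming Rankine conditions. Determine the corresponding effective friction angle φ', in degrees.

K_p = (1+sin φ)/(1−sin φ) ⇒ sin φ = (K_p − 1)/(K_p + 1) = 0.6310.
φ = arcsin(0.6310) = 39.12°.

39.1°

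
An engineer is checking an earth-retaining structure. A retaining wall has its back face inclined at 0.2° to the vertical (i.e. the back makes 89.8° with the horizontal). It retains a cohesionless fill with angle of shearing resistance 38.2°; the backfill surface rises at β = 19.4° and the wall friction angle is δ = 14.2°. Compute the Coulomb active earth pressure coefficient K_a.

0.274

K_a = sin²(α+φ) / [sin²α · sin(α−δ) · (1 + √{sin(φ+δ)sin(φ−β) / (sin(α−δ)sin(α+β))})²].
With α = 89.8°, φ = 38.2°, δ = 14.2°, β = 19.4°: K_a = 0.2745.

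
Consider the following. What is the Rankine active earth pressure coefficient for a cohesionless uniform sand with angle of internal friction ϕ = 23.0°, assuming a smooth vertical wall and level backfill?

K_a = tan²(45° − φ/2) = tan²(33.50°) = 0.4381.

0.438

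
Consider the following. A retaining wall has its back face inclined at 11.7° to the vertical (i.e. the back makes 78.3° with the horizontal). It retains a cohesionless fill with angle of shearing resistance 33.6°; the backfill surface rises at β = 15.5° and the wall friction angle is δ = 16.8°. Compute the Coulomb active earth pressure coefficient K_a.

K_a = sin²(α+φ) / [sin²α · sin(α−δ) · (1 + √{sin(φ+δ)sin(φ−β) / (sin(α−δ)sin(α+β))})²].
With α = 78.3°, φ = 33.6°, δ = 16.8°, β = 15.5°: K_a = 0.4407.

0.441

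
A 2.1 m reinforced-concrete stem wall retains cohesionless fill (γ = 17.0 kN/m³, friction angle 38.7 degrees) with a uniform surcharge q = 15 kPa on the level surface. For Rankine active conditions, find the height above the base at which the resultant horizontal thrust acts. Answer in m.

0.860 m

K_a = 0.2306.
Triangular part P₁ = ½K_aγH² = 8.643 at H/3 = 0.7000 m; rectangular part P₂ = K_a q H = 7.263 at H/2 = 1.050 m.
ȳ = (P₁·0.7000 + P₂·1.050)/(P₁+P₂) = 0.8598 m.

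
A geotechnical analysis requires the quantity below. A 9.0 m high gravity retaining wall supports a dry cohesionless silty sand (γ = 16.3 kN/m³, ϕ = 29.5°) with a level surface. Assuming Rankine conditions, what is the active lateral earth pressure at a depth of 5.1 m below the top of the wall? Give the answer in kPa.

K_a = (1 − sin φ)/(1 + sin φ) = 0.3401.
σ_h = K_a γ z = 0.3401 × 16.3 × 5.1 = 28.27 kPa.

28.3 kPa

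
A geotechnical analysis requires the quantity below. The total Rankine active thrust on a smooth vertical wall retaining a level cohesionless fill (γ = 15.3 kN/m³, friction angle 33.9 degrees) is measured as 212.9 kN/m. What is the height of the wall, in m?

9.90 m

K_a = 0.2839. P_a = ½ K_a γ H² ⇒ H = √(2P_a/(K_a γ)).
H = √(2×212.9/(0.2839×15.3)) = 9.901 m.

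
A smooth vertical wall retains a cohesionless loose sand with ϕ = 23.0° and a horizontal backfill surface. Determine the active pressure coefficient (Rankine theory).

K_a = tan²(45° − φ/2) = tan²(33.50°) = 0.4381.

0.438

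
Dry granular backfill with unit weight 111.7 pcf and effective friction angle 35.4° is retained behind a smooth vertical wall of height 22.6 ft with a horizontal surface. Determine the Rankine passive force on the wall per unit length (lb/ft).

107000 lb/ft

K_p = tan²(45° + φ/2) = 3.754.
P_p = ½ K_p γ H² = 0.5 × 3.754 × 111.7 × 22.6² = 107100 lb/ft.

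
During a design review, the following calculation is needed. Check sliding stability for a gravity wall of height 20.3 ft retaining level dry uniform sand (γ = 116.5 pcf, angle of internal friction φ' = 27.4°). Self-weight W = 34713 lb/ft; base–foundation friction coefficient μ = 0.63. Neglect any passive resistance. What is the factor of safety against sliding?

2.46

K_a = tan²(45° − 27.4°/2) = 0.3697.
P_a = ½K_aγH² = 0.5×0.3697×116.5×20.3² = 8874 lb/ft, acting at H/3 = 6.767 ft above the base.
FS_sliding = μW / P_a = 0.63×34713 / 8874 = 2.464.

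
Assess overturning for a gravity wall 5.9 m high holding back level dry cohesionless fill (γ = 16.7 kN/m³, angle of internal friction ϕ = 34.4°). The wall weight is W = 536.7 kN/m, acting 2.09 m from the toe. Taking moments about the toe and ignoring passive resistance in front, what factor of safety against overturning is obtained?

7.06

K_a = tan²(45° − 34.4°/2) = 0.2780.
P_a = ½K_aγH² = 0.5×0.2780×16.7×5.9² = 80.80 kN/m, acting at H/3 = 1.967 m above the base.
Overturning moment M_o = P_a × H/3 = 80.80 × 1.967 = 158.9.
Resisting moment M_r = W × 2.09 = 536.7 × 2.09 = 1122.
FS_overturning = M_r/M_o = 1122/158.9 = 7.059.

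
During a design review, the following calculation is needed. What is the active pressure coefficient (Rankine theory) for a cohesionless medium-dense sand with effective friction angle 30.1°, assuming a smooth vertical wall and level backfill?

K_a = (1 − sin φ)/(1 + sin φ) = (1 − sin 30.1°)/(1 + sin 30.1°) = 0.3320.

0.332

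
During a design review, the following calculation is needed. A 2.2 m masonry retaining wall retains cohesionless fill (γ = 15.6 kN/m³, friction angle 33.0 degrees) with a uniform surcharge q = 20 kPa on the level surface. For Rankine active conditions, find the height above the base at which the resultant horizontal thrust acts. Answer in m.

0.931 m

K_a = 0.2948.
Triangular part P₁ = ½K_aγH² = 11.13 at H/3 = 0.7333 m; rectangular part P₂ = K_a q H = 12.97 at H/2 = 1.100 m.
ȳ = (P₁·0.7333 + P₂·1.100)/(P₁+P₂) = 0.9307 m.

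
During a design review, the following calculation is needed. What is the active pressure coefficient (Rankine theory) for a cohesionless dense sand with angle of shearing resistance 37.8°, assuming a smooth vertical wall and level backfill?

K_a = (1 − sin φ)/(1 + sin φ) = (1 − sin 37.8°)/(1 + sin 37.8°) = 0.2400.

0.240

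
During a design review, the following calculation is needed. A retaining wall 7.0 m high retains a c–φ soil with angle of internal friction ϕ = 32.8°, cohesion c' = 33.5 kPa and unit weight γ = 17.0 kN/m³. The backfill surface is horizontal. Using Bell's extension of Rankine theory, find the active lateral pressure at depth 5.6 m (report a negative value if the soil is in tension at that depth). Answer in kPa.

K_a = (1 − sin φ)/(1 + sin φ) = 0.2973.
σ_a = K_a γ z − 2c√K_a = 0.2973×17.0×5.6 − 2×33.5×0.5452 = -8.230 kPa.

-8.23 kPa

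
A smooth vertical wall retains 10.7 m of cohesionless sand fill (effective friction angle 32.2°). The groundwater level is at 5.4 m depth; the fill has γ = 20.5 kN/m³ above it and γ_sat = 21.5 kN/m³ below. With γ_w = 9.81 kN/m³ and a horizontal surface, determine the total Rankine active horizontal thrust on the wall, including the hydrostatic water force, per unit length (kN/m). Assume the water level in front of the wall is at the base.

458 kN/m

K_a = tan²(45° − φ/2) = 0.3047.
γ' = 21.5 − 9.81 = 11.69 kN/m³. Depth below WT = 5.3 m.
σ'_h at WT = K_a γ d_w = 33.73 kPa; at base = 33.73 + K_a γ' × 5.3 = 52.61 kPa.
P₁ (0–5.4 m) = ½×33.73×5.4 = 91.08. P₂ (5.4–10.7 m) = ½(33.73+52.61)×5.3 = 228.8.
P_w = ½ γ_w h₂² = 0.5×9.81×5.3² = 137.8. Total = 91.08+228.8+137.8 = 457.7 kN/m.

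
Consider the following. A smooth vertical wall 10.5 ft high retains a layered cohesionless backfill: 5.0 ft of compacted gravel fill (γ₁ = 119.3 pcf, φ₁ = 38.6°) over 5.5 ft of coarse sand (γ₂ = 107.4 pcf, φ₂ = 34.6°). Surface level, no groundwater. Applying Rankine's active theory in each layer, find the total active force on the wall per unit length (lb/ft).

K_a1 = tan²(45°−38.6°/2) = 0.2316; K_a2 = tan²(45°−34.6°/2) = 0.2756.
Layer 1: σ at base = K_a1 γ₁ h₁ = 138.2 psf; P₁ = ½×138.2×5.0 = 345.4.
Layer 2: σ_v at top = γ₁h₁ = 596.5; σ_h top = K_a2×596.5 = 164.4; σ_h base = K_a2×(596.5+107.4×5.5) = 327.2.
P₂ = ½(164.4+327.2)×5.5 = 1352. Total P_a = 345.4+1352 = 1697 lb/ft.

1700 lb/ft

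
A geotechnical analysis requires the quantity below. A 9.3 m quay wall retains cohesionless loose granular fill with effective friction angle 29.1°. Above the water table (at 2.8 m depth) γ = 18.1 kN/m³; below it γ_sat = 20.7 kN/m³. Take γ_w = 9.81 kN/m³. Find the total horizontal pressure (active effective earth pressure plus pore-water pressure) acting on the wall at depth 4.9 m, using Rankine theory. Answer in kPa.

46.0 kPa

K_a = (1 − sin φ)/(1 + sin φ) = 0.3456.
γ' = 20.7 − 9.81 = 10.89 kN/m³.
Effective vertical stress at 4.9 m: σ'_v = 18.1×2.8 + 10.89×2.10 = 73.55 kPa.
σ'_h = K_a σ'_v = 0.3456 × 73.55 = 25.42 kPa; u = γ_w × 2.10 = 20.60 kPa.
Total σ_h = 25.42 + 20.60 = 46.02 kPa.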